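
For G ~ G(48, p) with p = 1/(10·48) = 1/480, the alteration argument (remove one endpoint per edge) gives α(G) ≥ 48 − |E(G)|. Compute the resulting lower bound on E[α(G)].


E[|E(G)|] = C(48, 2)·p = 1128 · (1/480) = 47/20.
E[α(G)] ≥ n − E[|E(G)|] = 48 − 47/20 = 913/20.
Numerically: ≈ 45.650.
(This is only a lower bound; the true E[α(G)] may be larger.)

E[α(G)] ≥ 913/20 ≈ 45.650.


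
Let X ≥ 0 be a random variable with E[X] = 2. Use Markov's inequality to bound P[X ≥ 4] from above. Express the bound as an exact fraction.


μ = E[X] = 2, a = 4.
Markov: P[X ≥ 4] ≤ μ/a = (2)/4 = 1/2.
Numerically: ≈ 0.50000.
(Since a = 4 > μ = 2.00000, the bound 1/2 is < 1 and informative.)

P[X ≥ 4] ≤ 1/2 ≈ 0.50000.


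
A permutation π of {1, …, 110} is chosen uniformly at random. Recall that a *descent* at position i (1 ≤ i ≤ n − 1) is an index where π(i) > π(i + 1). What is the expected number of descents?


Write X = Σ X_I over i = 1, …, 109, with X_I the indicator of one descent.
There are 109 indicators.
For each fixed i, the pair (π(i), π(i+1)) is a uniformly random ordered pair of distinct values from {1, …, 110}; by symmetry P[π(i) > π(i+1)] = 1/2.
By linearity: E[X] = 109 · (1/2) = (110 − 1) · (1/2) = 109/2 ≈ 54.5000.

E[X] = 109/2 = 54.5000.


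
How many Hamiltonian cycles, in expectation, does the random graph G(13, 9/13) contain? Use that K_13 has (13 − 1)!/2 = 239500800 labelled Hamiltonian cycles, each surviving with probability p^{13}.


K_13 has (13 − 1)!/2 = 239500800 labelled Hamiltonian cycles.
For each such Hamiltonian cycle H, let X_H = 1 if all 13 edges of H are present in G. Then P[X_H = 1] = p^{13} = (9/13)^{13} = 2541865828329/302875106592253.
By linearity of expectation: E[X] = Σ_H E[X_H] = 239500800 · p^{13} = 239500800 · 2541865828329/302875106592253 = 608778899377458163200/302875106592253.
Numerically: E[X] ≈ 2.01e+06.

E[X] = 239500800 · (9/13)^{13} = 608778899377458163200/302875106592253 ≈ 2.01e+06.


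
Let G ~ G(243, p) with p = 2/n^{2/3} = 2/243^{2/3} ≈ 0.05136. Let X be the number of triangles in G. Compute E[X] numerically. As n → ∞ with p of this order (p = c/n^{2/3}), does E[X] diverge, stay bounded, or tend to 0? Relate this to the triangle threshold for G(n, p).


Number of potential triangles: C(243, 3) = 2362041.
Each occurs with probability p³ ≈ (0.05136)³ ≈ 1.3548070e-04.
By linearity: E[X] = C(243, 3)·p³ ≈ 2362041 · 1.3548070e-04 ≈ 320.01097.
Since α = 2/3 < 1, p = c/n^{2/3} ≫ 1/n is above the triangle threshold p ~ 1/n. Asymptotically E[X] ~ (c³/6)·n^{3(1−α)} = (2³/6)·n^{1} → ∞; triangles are abundant w.h.p.

E[X] ≈ 320.01097; in regime p = Θ(1/n^{2/3}) E[X] diverges (above the triangle threshold p ~ 1/n).


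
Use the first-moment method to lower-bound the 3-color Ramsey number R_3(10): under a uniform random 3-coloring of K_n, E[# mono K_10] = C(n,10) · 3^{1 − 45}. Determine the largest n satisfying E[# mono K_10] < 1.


We need C(n, 10) · 3^{1 − 45} < 1, i.e. C(n, 10) < 3^{45 − 1} = 984770902183611232881.
Check values of n near the boundary:
  n = 568: C(568, 10) = 889446337783744949208; 889446337783744949208 < 984770902183611232881? YES
  n = 569: C(569, 10) = 905357721286137524328; 905357721286137524328 < 984770902183611232881? YES
  n = 570: C(570, 10) = 921524823451961408691; 921524823451961408691 < 984770902183611232881? YES
  n = 571: C(571, 10) = 937951290893172842001; 937951290893172842001 < 984770902183611232881? YES
  n = 572: C(572, 10) = 954640815642161682606; 954640815642161682606 < 984770902183611232881? YES
  n = 573: C(573, 10) = 971597135635805762226; 971597135635805762226 < 984770902183611232881? YES
  n = 574: C(574, 10) = 988824035203816502691; 988824035203816502691 < 984770902183611232881? NO
  n = 575: C(575, 10) = 1006325345561406175305; 1006325345561406175305 < 984770902183611232881? NO
  n = 576: C(576, 10) = 1024104945306307344480; 1024104945306307344480 < 984770902183611232881? NO
The largest n with C(n, 10) < 984770902183611232881 is n = 573 (where E[X] = 35985079097622435638/36472996377170786403 ≈ 0.9866225). Hence R_3(10) > 573, i.e. R_3(10) ≥ 574.

Largest n = 573; hence R_3(10) > 573.


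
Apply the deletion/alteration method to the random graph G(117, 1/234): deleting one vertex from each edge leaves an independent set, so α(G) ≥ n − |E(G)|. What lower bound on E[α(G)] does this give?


E[|E(G)|] = C(117, 2)·p = 6786 · (1/234) = 29.
E[α(G)] ≥ n − E[|E(G)|] = 117 − 29 = 88.
Numerically: ≈ 88.000.
(This is only a lower bound; the true E[α(G)] may be larger.)

E[α(G)] ≥ 88 ≈ 88.000.


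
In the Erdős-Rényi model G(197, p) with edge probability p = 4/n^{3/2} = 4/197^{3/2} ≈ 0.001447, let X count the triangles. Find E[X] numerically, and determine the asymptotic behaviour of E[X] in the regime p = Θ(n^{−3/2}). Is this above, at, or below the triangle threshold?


Number of potential triangles: C(197, 3) = 1254890.
Each occurs with probability p³ ≈ (0.001447)³ ≈ 3.027485e-09.
By linearity: E[X] = C(197, 3)·p³ ≈ 1254890 · 3.027485e-09 ≈ 0.0038.
Since α = 3/2 > 1, p = c/n^{3/2} = o(1/n) is below the triangle threshold p ~ 1/n. Asymptotically E[X] ~ (c³/6)·n^{3(1−α)} = (4³/6)·n^{-1.5} → 0, so by Markov's inequality G has no triangles w.h.p.

E[X] ≈ 0.0038; in regime p = Θ(1/n^{3/2}) E[X] tends to 0 (below the triangle threshold p ~ 1/n).


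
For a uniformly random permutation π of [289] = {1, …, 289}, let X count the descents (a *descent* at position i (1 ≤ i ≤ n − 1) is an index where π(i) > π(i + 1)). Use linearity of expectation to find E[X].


Write X = Σ X_I over i = 1, …, 288, with X_I the indicator of one descent.
There are 288 indicators.
For each fixed i, the pair (π(i), π(i+1)) is a uniformly random ordered pair of distinct values from {1, …, 289}; by symmetry P[π(i) > π(i+1)] = 1/2.
By linearity: E[X] = 288 · (1/2) = (289 − 1) · (1/2) = 144 ≈ 144.000.

E[X] = 144 = 144.000.


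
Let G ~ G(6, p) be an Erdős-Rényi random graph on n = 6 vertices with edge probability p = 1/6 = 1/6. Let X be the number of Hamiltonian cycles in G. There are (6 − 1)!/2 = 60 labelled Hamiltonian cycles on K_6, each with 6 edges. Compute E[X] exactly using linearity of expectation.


K_6 has (6 − 1)!/2 = 60 labelled Hamiltonian cycles.
For each such Hamiltonian cycle H, let X_H = 1 if all 6 edges of H are present in G. Then P[X_H = 1] = p^{6} = (1/6)^{6} = 1/46656.
By linearity: E[X] = Σ_H E[X_H] = 60 · p^{6} = 60 · 1/46656 = 5/3888.
Numerically: E[X] ≈ 0.001286.

E[X] = 60 · (1/6)^{6} = 5/3888 ≈ 0.001286.


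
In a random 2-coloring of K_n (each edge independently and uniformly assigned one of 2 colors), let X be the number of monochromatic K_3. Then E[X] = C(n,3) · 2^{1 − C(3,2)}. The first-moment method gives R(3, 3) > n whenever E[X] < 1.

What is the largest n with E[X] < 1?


We need C(n, 3) · 2^{1 − 3} < 1, i.e. C(n, 3) < 2^{3 − 1} = 4.
Check values of n near the boundary:
  n = 3: C(3, 3) = 1; 1 < 4? YES
  n = 4: C(4, 3) = 4; 4 < 4? NO
  n = 5: C(5, 3) = 10; 10 < 4? NO
  n = 6: C(6, 3) = 20; 20 < 4? NO
The largest n with C(n, 3) < 4 is n = 3 (where E[X] = 1/4 ≈ 0.250). Hence R(3, 3) > 3, i.e. R(3, 3) ≥ 4.

Largest n = 3; hence R(3, 3) > 3.


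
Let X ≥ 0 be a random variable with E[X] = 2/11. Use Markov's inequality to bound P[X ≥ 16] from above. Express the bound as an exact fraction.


μ = E[X] = 2/11, a = 16.
Markov: P[X ≥ 16] ≤ μ/a = (2/11)/16 = 1/88.
Numerically: ≈ 0.01136.
(Since a = 16 > μ = 0.18182, the bound 1/88 is < 1 and informative.)

P[X ≥ 16] ≤ 1/88 ≈ 0.01136.


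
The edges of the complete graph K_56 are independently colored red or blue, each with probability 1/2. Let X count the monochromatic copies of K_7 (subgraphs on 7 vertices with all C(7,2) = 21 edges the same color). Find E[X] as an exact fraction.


Let X = Σ_S X_S over the C(56, 7) = 231917400 subsets S of size 7, where X_S = 1 if the K_7 on S is monochromatic.
For a fixed S, the K_7 on S has C(7, 2) = 21 edges. P[all 21 edges red] = (1/2)^21, and likewise for blue, so P[monochromatic] = 2·(1/2)^21 = 2^{1 − 21} = 1/1048576.
By linearity of expectation: E[X] = C(56, 7) · 2^{1 − 21} = 231917400 · 1/1048576 = 28989675/131072.
Numerically: E[X] ≈ 221.17367.

E[X] = C(56,7)·2^(1−C(7,2)) = 28989675/131072 ≈ 221.17367.


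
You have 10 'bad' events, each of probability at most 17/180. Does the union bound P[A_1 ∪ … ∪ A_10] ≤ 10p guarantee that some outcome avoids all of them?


Union bound: P[∪_{i=1}^{10} A_i] ≤ Σ_i P[A_i] ≤ 10·p = 10·(17/180) = 17/18.
Numerically: 17/18 ≈ 0.944.
Is 17/18 < 1? YES.
Since P[∪ A_i] ≤ 17/18 < 1, the complement has P[∩ A_i^c] ≥ 1 − 17/18 = 1/18 > 0, so some outcome avoids every A_i.

10·p = 17/18 ≈ 0.944; existence CERTIFIED by the union bound.


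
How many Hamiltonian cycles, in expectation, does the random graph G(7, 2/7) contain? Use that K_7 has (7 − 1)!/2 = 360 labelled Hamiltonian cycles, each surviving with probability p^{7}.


K_7 has (7 − 1)!/2 = 360 labelled Hamiltonian cycles.
For each such Hamiltonian cycle H, let X_H = 1 if all 7 edges of H are present in G. Then P[X_H = 1] = p^{7} = (2/7)^{7} = 128/823543.
By linearity: E[X] = Σ_H E[X_H] = 360 · p^{7} = 360 · 128/823543 = 46080/823543.
Numerically: E[X] ≈ 0.05595.

E[X] = 360 · (2/7)^{7} = 46080/823543 ≈ 0.05595.


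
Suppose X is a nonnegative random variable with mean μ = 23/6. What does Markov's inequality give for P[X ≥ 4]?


μ = E[X] = 23/6, a = 4.
Markov: P[X ≥ 4] ≤ μ/a = (23/6)/4 = 23/24.
Numerically: ≈ 0.95833.
(Since a = 4 > μ = 3.83333, the bound 23/24 is < 1 and informative.)

P[X ≥ 4] ≤ 23/24 ≈ 0.95833.


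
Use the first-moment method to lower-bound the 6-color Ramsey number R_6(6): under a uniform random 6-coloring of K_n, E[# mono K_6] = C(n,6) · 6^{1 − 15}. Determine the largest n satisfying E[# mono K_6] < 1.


We need C(n, 6) · 6^{1 − 15} < 1, i.e. C(n, 6) < 6^{15 − 1} = 78364164096.
Check values of n near the boundary:
  n = 192: C(192, 6) = 64300886496; 64300886496 < 78364164096? YES
  n = 193: C(193, 6) = 66364016544; 66364016544 < 78364164096? YES
  n = 194: C(194, 6) = 68482017072; 68482017072 < 78364164096? YES
  n = 195: C(195, 6) = 70656049360; 70656049360 < 78364164096? YES
  n = 196: C(196, 6) = 72887293024; 72887293024 < 78364164096? YES
  n = 197: C(197, 6) = 75176946208; 75176946208 < 78364164096? YES
  n = 198: C(198, 6) = 77526225777; 77526225777 < 78364164096? YES
  n = 199: C(199, 6) = 79936367511; 79936367511 < 78364164096? NO
  n = 200: C(200, 6) = 82408626300; 82408626300 < 78364164096? NO
The largest n with C(n, 6) < 78364164096 is n = 198 (where E[X] = 25842075259/26121388032 ≈ 0.9893). Hence R_6(6) > 198, i.e. R_6(6) ≥ 199.

Largest n = 198; hence R_6(6) > 198.


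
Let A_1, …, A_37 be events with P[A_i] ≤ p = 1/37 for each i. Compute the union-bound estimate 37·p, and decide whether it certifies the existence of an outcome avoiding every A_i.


Union bound: P[∪_{i=1}^{37} A_i] ≤ Σ_i P[A_i] ≤ 37·p = 37·(1/37) = 1.
Numerically: 1 ≈ 1.000000.
Is 1 < 1? NO.
Since the bound 1 is ≥ 1, the union bound is uninformative here; it does NOT by itself certify existence.

37·p = 1 ≈ 1.000000; existence NOT certified by the union bound.


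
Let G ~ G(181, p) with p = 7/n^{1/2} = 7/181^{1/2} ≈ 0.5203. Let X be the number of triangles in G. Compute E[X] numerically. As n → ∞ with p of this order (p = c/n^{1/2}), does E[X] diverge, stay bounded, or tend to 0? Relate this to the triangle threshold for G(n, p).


Number of potential triangles: C(181, 3) = 971970.
Each occurs with probability p³ ≈ (0.5203)³ ≈ 1.408563e-01.
By linearity: E[X] = C(181, 3)·p³ ≈ 971970 · 1.408563e-01 ≈ 136908.0921.
Since α = 1/2 < 1, p = c/n^{1/2} ≫ 1/n is above the triangle threshold p ~ 1/n. Asymptotically E[X] ~ (c³/6)·n^{3(1−α)} = (7³/6)·n^{1.5} → ∞; triangles are abundant w.h.p.

E[X] ≈ 136908.0921; in regime p = Θ(1/n^{1/2}) E[X] diverges (above the triangle threshold p ~ 1/n).


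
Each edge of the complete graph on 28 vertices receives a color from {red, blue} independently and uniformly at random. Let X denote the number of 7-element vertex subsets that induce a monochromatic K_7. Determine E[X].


Let X = Σ_S X_S over the C(28, 7) = 1184040 subsets S of size 7, where X_S = 1 if the K_7 on S is monochromatic.
For a fixed S, the K_7 on S has C(7, 2) = 21 edges. P[all 21 edges red] = (1/2)^21, and likewise for blue, so P[monochromatic] = 2·(1/2)^21 = 2^{1 − 21} = 1/1048576.
By linearity: E[X] = C(28, 7) · 2^{1 − 21} = 1184040 · 1/1048576 = 148005/131072.
Numerically: E[X] ≈ 1.1292.

E[X] = C(28,7)·2^(1−C(7,2)) = 148005/131072 ≈ 1.1292.


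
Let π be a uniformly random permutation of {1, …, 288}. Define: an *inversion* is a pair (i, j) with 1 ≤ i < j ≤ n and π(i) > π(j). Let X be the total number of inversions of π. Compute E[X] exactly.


Write X = Σ X_I over the C(288, 2) = 41328 pairs i < j, with X_I the indicator of one inversion.
There are 41328 indicators.
For each fixed pair i < j, the values π(i) and π(j) are two distinct elements of {1, …, 288} in uniformly random order; by symmetry P[π(i) > π(j)] = 1/2.
By linearity: E[X] = 41328 · (1/2) = C(288, 2) · (1/2) = 41328/2 = 20664 ≈ 20664.000000.

E[X] = 20664 = 20664.000000.


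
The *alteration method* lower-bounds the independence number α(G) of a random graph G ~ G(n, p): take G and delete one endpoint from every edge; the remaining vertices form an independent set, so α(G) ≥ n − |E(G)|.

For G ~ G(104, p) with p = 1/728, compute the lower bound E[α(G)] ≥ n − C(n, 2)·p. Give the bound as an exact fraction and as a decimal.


E[|E(G)|] = C(104, 2)·p = 5356 · (1/728) = 103/14.
E[α(G)] ≥ n − E[|E(G)|] = 104 − 103/14 = 1353/14.
Numerically: ≈ 96.64286.
(This is only a lower bound; the true E[α(G)] may be larger.)

E[α(G)] ≥ 1353/14 ≈ 96.64286.


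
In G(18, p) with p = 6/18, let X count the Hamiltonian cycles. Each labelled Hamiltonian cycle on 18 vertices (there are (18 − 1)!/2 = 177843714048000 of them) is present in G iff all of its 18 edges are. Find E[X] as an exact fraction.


K_18 has (18 − 1)!/2 = 177843714048000 labelled Hamiltonian cycles.
For each such Hamiltonian cycle H, let X_H = 1 if all 18 edges of H are present in G. Then P[X_H = 1] = p^{18} = (1/3)^{18} = 1/387420489.
Summing the indicators: E[X] = Σ_H E[X_H] = 177843714048000 · p^{18} = 177843714048000 · 1/387420489 = 243955712000/531441.
Numerically: E[X] ≈ 4.59e+05.

E[X] = 177843714048000 · (1/3)^{18} = 243955712000/531441 ≈ 4.59e+05.


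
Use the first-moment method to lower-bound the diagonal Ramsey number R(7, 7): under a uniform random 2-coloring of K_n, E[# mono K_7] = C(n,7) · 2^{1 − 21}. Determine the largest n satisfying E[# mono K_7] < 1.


We need C(n, 7) · 2^{1 − 21} < 1, i.e. C(n, 7) < 2^{21 − 1} = 1048576.
Check values of n near the boundary:
  n = 26: C(26, 7) = 657800; 657800 < 1048576? YES
  n = 27: C(27, 7) = 888030; 888030 < 1048576? YES
  n = 28: C(28, 7) = 1184040; 1184040 < 1048576? NO
  n = 29: C(29, 7) = 1560780; 1560780 < 1048576? NO
The largest n with C(n, 7) < 1048576 is n = 27 (where E[X] = 444015/524288 ≈ 0.8468914). Hence R(7, 7) > 27, i.e. R(7, 7) ≥ 28.

Largest n = 27; hence R(7, 7) > 27.


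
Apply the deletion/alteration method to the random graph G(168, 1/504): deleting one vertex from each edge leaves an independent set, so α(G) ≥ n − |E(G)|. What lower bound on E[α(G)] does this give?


E[|E(G)|] = C(168, 2)·p = 14028 · (1/504) = 167/6.
E[α(G)] ≥ n − E[|E(G)|] = 168 − 167/6 = 841/6.
Numerically: ≈ 140.166667.
(This is only a lower bound; the true E[α(G)] may be larger.)

E[α(G)] ≥ 841/6 ≈ 140.166667.


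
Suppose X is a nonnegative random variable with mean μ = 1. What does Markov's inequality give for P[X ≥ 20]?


μ = E[X] = 1, a = 20.
Markov: P[X ≥ 20] ≤ μ/a = (1)/20 = 1/20.
Numerically: ≈ 0.0500.
(Since a = 20 > μ = 1.0000, the bound 1/20 is < 1 and informative.)

P[X ≥ 20] ≤ 1/20 ≈ 0.0500.


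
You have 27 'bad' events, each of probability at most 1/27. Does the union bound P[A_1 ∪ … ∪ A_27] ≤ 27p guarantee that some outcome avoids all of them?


Union bound: P[∪_{i=1}^{27} A_i] ≤ Σ_i P[A_i] ≤ 27·p = 27·(1/27) = 1.
Numerically: 1 ≈ 1.0000000.
Is 1 < 1? NO.
Since the bound 1 is ≥ 1, the union bound is uninformative here; it does NOT by itself certify existence.

27·p = 1 ≈ 1.0000000; existence NOT certified by the union bound.


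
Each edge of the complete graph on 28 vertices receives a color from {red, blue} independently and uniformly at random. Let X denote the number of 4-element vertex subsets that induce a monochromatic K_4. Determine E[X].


Let X = Σ_S X_S over the C(28, 4) = 20475 subsets S of size 4, where X_S = 1 if the K_4 on S is monochromatic.
For a fixed S, the K_4 on S has C(4, 2) = 6 edges. P[all 6 edges red] = (1/2)^6, and likewise for blue, so P[monochromatic] = 2·(1/2)^6 = 2^{1 − 6} = 1/32.
By linearity: E[X] = C(28, 4) · 2^{1 − 6} = 20475 · 1/32 = 20475/32.
Numerically: E[X] ≈ 639.84375.

E[X] = C(28,4)·2^(1−C(4,2)) = 20475/32 ≈ 639.84375.


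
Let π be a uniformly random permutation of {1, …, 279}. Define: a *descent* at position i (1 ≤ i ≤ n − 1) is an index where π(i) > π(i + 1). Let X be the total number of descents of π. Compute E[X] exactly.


Write X = Σ X_I over i = 1, …, 278, with X_I the indicator of one descent.
There are 278 indicators.
For each fixed i, the pair (π(i), π(i+1)) is a uniformly random ordered pair of distinct values from {1, …, 279}; by symmetry P[π(i) > π(i+1)] = 1/2.
By linearity: E[X] = 278 · (1/2) = (279 − 1) · (1/2) = 139 ≈ 139.000.

E[X] = 139 = 139.000.


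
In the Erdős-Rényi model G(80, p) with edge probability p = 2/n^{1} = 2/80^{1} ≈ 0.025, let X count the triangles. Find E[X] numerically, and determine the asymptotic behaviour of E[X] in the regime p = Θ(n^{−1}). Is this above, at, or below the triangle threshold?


Number of potential triangles: C(80, 3) = 82160.
Each occurs with probability p³ ≈ (0.025)³ ≈ 1.5625000e-05.
By linearity: E[X] = C(80, 3)·p³ ≈ 82160 · 1.5625000e-05 ≈ 1.28375.
Here α = 1, so p = 2/n is exactly at the triangle threshold p ~ 1/n. Asymptotically E[X] → c³/6 = 2³/6 = 4/3 ≈ 1.33333, a bounded constant. In this regime the triangle count is asymptotically Poisson(c³/6).

E[X] ≈ 1.28375; in regime p = Θ(1/n^{1}) E[X] stays bounded (at the triangle threshold p ~ 1/n).


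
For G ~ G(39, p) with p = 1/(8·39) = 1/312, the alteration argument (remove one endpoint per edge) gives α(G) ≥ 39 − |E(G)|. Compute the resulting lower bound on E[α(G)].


E[|E(G)|] = C(39, 2)·p = 741 · (1/312) = 19/8.
E[α(G)] ≥ n − E[|E(G)|] = 39 − 19/8 = 293/8.
Numerically: ≈ 36.625.
(This is only a lower bound; the true E[α(G)] may be larger.)

E[α(G)] ≥ 293/8 ≈ 36.625.


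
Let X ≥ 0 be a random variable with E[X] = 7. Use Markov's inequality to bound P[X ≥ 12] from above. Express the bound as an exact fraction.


μ = E[X] = 7, a = 12.
Markov: P[X ≥ 12] ≤ μ/a = (7)/12 = 7/12.
Numerically: ≈ 0.5833.
(Since a = 12 > μ = 7.0000, the bound 7/12 is < 1 and informative.)

P[X ≥ 12] ≤ 7/12 ≈ 0.5833.


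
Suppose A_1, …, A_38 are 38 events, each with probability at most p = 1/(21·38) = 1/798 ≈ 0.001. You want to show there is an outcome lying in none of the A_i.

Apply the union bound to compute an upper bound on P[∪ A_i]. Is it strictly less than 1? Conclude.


Union bound: P[∪_{i=1}^{38} A_i] ≤ Σ_i P[A_i] ≤ 38·p = 38·(1/798) = 1/21.
Numerically: 1/21 ≈ 0.048.
Is 1/21 < 1? YES.
Since P[∪ A_i] ≤ 1/21 < 1, the complement has P[∩ A_i^c] ≥ 1 − 1/21 = 20/21 > 0, so some outcome avoids every A_i.

38·p = 1/21 ≈ 0.048; existence CERTIFIED by the union bound.


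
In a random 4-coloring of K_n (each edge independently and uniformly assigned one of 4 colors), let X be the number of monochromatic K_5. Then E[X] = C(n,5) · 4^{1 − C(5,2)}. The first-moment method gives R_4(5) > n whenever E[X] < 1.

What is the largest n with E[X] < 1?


We need C(n, 5) · 4^{1 − 10} < 1, i.e. C(n, 5) < 4^{10 − 1} = 262144.
Check values of n near the boundary:
  n = 31: C(31, 5) = 169911; 169911 < 262144? YES
  n = 32: C(32, 5) = 201376; 201376 < 262144? YES
  n = 33: C(33, 5) = 237336; 237336 < 262144? YES
  n = 34: C(34, 5) = 278256; 278256 < 262144? NO
  n = 35: C(35, 5) = 324632; 324632 < 262144? NO
The largest n with C(n, 5) < 262144 is n = 33 (where E[X] = 29667/32768 ≈ 0.905). Hence R_4(5) > 33, i.e. R_4(5) ≥ 34.

Largest n = 33; hence R_4(5) > 33.


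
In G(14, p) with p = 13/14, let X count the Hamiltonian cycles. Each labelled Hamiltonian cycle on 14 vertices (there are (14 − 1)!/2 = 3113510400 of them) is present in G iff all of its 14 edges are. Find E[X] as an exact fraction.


K_14 has (14 − 1)!/2 = 3113510400 labelled Hamiltonian cycles.
For each such Hamiltonian cycle H, let X_H = 1 if all 14 edges of H are present in G. Then P[X_H = 1] = p^{14} = (13/14)^{14} = 3937376385699289/11112006825558016.
By linearity of expectation: E[X] = Σ_H E[X_H] = 3113510400 · p^{14} = 3113510400 · 3937376385699289/11112006825558016 = 3420497300666614836525/3100448333024.
Numerically: E[X] ≈ 1.1032e+09.

E[X] = 3113510400 · (13/14)^{14} = 3420497300666614836525/3100448333024 ≈ 1.1032e+09.


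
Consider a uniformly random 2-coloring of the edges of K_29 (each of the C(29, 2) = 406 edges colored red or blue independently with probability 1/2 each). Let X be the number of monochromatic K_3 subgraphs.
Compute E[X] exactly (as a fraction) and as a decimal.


Let X = Σ_S X_S over the C(29, 3) = 3654 subsets S of size 3, where X_S = 1 if the K_3 on S is monochromatic.
For a fixed S, the K_3 on S has C(3, 2) = 3 edges. P[all 3 edges red] = (1/2)^3, and likewise for blue, so P[monochromatic] = 2·(1/2)^3 = 2^{1 − 3} = 1/4.
Summing: E[X] = C(29, 3) · 2^{1 − 3} = 3654 · 1/4 = 1827/2.
Numerically: E[X] ≈ 913.500000.

E[X] = C(29,3)·2^(1−C(3,2)) = 1827/2 ≈ 913.500000.


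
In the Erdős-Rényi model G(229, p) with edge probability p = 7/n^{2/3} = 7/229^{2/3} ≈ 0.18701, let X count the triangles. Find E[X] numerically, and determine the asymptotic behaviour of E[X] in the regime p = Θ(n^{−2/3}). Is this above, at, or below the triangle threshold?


Number of potential triangles: C(229, 3) = 1975354.
Each occurs with probability p³ ≈ (0.18701)³ ≈ 6.5406838e-03.
By linearity: E[X] = C(229, 3)·p³ ≈ 1975354 · 6.5406838e-03 ≈ 12920.16594.
Since α = 2/3 < 1, p = c/n^{2/3} ≫ 1/n is above the triangle threshold p ~ 1/n. Asymptotically E[X] ~ (c³/6)·n^{3(1−α)} = (7³/6)·n^{1} → ∞; triangles are abundant w.h.p.

E[X] ≈ 12920.16594; in regime p = Θ(1/n^{2/3}) E[X] diverges (above the triangle threshold p ~ 1/n).


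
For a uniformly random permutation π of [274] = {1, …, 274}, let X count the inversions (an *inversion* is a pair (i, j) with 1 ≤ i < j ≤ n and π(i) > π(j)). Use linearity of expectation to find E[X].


Write X = Σ X_I over the C(274, 2) = 37401 pairs i < j, with X_I the indicator of one inversion.
There are 37401 indicators.
For each fixed pair i < j, the values π(i) and π(j) are two distinct elements of {1, …, 274} in uniformly random order; by symmetry P[π(i) > π(j)] = 1/2.
By linearity: E[X] = 37401 · (1/2) = C(274, 2) · (1/2) = 37401/2 = 37401/2 ≈ 18700.5000.

E[X] = 37401/2 = 18700.5000.


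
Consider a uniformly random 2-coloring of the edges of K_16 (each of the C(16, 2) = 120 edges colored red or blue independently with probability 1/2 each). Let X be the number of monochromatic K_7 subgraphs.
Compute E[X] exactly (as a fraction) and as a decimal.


Let X = Σ_S X_S over the C(16, 7) = 11440 subsets S of size 7, where X_S = 1 if the K_7 on S is monochromatic.
For a fixed S, the K_7 on S has C(7, 2) = 21 edges. P[all 21 edges red] = (1/2)^21, and likewise for blue, so P[monochromatic] = 2·(1/2)^21 = 2^{1 − 21} = 1/1048576.
By linearity: E[X] = C(16, 7) · 2^{1 − 21} = 11440 · 1/1048576 = 715/65536.
Numerically: E[X] ≈ 0.01091.

E[X] = C(16,7)·2^(1−C(7,2)) = 715/65536 ≈ 0.01091.


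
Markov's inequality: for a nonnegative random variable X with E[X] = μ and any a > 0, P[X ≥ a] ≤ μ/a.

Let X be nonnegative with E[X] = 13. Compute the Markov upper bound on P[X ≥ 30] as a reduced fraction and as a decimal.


μ = E[X] = 13, a = 30.
Markov: P[X ≥ 30] ≤ μ/a = (13)/30 = 13/30.
Numerically: ≈ 0.4333.
(Since a = 30 > μ = 13.0000, the bound 13/30 is < 1 and informative.)

P[X ≥ 30] ≤ 13/30 ≈ 0.4333.


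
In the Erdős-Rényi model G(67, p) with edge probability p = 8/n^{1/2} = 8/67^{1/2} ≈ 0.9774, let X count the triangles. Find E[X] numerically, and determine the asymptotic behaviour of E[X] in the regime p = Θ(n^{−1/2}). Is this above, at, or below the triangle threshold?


Number of potential triangles: C(67, 3) = 47905.
Each occurs with probability p³ ≈ (0.9774)³ ≈ 9.335934e-01.
By linearity: E[X] = C(67, 3)·p³ ≈ 47905 · 9.335934e-01 ≈ 44723.7902.
Since α = 1/2 < 1, p = c/n^{1/2} ≫ 1/n is above the triangle threshold p ~ 1/n. Asymptotically E[X] ~ (c³/6)·n^{3(1−α)} = (8³/6)·n^{1.5} → ∞; triangles are abundant w.h.p.

E[X] ≈ 44723.7902; in regime p = Θ(1/n^{1/2}) E[X] diverges (above the triangle threshold p ~ 1/n).


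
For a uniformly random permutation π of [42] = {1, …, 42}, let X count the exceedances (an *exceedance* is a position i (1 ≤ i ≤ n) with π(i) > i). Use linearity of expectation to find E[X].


Write X = Σ_{i=1}^{42} X_i, where X_i = 1_{π(i) > i}.
For each fixed i, π(i) is uniform over {1, …, 42} (marginal of a uniform permutation), so P[π(i) > i] = (n − i)/n. Summing: Σ_{i=1}^{42} (n − i)/n = (0 + 1 + … + 41)/42 = 42(42 − 1)/(2·42) = (42 − 1)/2.
Hence E[X] = Σ_{i=1}^{42} (42 − i)/42 = 41/2 ≈ 20.5000.

E[X] = 41/2 = 20.5000.


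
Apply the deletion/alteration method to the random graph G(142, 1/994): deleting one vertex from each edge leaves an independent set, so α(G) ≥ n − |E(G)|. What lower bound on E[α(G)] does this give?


E[|E(G)|] = C(142, 2)·p = 10011 · (1/994) = 141/14.
E[α(G)] ≥ n − E[|E(G)|] = 142 − 141/14 = 1847/14.
Numerically: ≈ 131.929.
(This is only a lower bound; the true E[α(G)] may be larger.)

E[α(G)] ≥ 1847/14 ≈ 131.929.


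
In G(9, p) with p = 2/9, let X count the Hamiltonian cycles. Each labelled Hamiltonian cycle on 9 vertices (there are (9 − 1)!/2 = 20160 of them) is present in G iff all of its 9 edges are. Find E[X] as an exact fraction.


K_9 has (9 − 1)!/2 = 20160 labelled Hamiltonian cycles.
For each such Hamiltonian cycle H, let X_H = 1 if all 9 edges of H are present in G. Then P[X_H = 1] = p^{9} = (2/9)^{9} = 512/387420489.
By linearity of expectation: E[X] = Σ_H E[X_H] = 20160 · p^{9} = 20160 · 512/387420489 = 1146880/43046721.
Numerically: E[X] ≈ 0.02664.

E[X] = 20160 · (2/9)^{9} = 1146880/43046721 ≈ 0.02664.


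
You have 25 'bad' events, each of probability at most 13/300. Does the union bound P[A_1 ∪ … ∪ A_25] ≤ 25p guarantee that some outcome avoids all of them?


Union bound: P[∪_{i=1}^{25} A_i] ≤ Σ_i P[A_i] ≤ 25·p = 25·(13/300) = 13/12.
Numerically: 13/12 ≈ 1.0833333.
Is 13/12 < 1? NO.
Since the bound 13/12 is ≥ 1, the union bound is uninformative here; it does NOT by itself certify existence.

25·p = 13/12 ≈ 1.0833333; existence NOT certified by the union bound.


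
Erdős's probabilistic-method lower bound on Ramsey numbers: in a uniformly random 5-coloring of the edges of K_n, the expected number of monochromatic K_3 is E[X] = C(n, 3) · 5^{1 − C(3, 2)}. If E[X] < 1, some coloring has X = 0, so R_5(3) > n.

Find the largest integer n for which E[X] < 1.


We need C(n, 3) · 5^{1 − 3} < 1, i.e. C(n, 3) < 5^{3 − 1} = 25.
Check values of n near the boundary:
  n = 5: C(5, 3) = 10; 10 < 25? YES
  n = 6: C(6, 3) = 20; 20 < 25? YES
  n = 7: C(7, 3) = 35; 35 < 25? NO
  n = 8: C(8, 3) = 56; 56 < 25? NO
The largest n with C(n, 3) < 25 is n = 6 (where E[X] = 4/5 ≈ 0.80000). Hence R_5(3) > 6, i.e. R_5(3) ≥ 7.

Largest n = 6; hence R_5(3) > 6.


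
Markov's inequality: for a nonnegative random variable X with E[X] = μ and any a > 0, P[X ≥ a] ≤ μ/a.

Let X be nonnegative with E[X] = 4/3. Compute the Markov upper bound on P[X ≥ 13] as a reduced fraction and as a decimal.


μ = E[X] = 4/3, a = 13.
Markov: P[X ≥ 13] ≤ μ/a = (4/3)/13 = 4/39.
Numerically: ≈ 0.103.
(Since a = 13 > μ = 1.333, the bound 4/39 is < 1 and informative.)

P[X ≥ 13] ≤ 4/39 ≈ 0.103.


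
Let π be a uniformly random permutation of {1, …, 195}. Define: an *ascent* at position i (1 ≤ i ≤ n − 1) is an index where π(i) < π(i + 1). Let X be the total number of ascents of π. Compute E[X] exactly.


Write X = Σ X_I over i = 1, …, 194, with X_I the indicator of one ascent.
There are 194 indicators.
For each fixed i, the pair (π(i), π(i+1)) is a uniformly random ordered pair of distinct values from {1, …, 195}; by symmetry P[π(i) < π(i+1)] = 1/2.
By linearity: E[X] = 194 · (1/2) = (195 − 1) · (1/2) = 97 ≈ 97.000000.

E[X] = 97 = 97.000000.


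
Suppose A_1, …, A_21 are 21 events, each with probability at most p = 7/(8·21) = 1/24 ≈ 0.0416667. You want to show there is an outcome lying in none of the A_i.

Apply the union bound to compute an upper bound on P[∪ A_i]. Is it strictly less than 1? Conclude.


Union bound: P[∪_{i=1}^{21} A_i] ≤ Σ_i P[A_i] ≤ 21·p = 21·(1/24) = 7/8.
Numerically: 7/8 ≈ 0.8750000.
Is 7/8 < 1? YES.
Since P[∪ A_i] ≤ 7/8 < 1, the complement has P[∩ A_i^c] ≥ 1 − 7/8 = 1/8 > 0, so some outcome avoids every A_i.

21·p = 7/8 ≈ 0.8750000; existence CERTIFIED by the union bound.


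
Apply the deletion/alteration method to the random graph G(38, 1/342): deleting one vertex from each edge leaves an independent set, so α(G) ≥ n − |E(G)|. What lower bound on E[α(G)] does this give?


E[|E(G)|] = C(38, 2)·p = 703 · (1/342) = 37/18.
E[α(G)] ≥ n − E[|E(G)|] = 38 − 37/18 = 647/18.
Numerically: ≈ 35.944.
(This is only a lower bound; the true E[α(G)] may be larger.)

E[α(G)] ≥ 647/18 ≈ 35.944.


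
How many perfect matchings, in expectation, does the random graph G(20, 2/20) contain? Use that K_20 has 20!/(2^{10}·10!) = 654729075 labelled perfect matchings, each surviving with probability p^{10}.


K_20 has 20!/(2^{10}·10!) = 654729075 labelled perfect matchings.
For each such perfect matching H, let X_H = 1 if all 10 edges of H are present in G. Then P[X_H = 1] = p^{10} = (1/10)^{10} = 1/10000000000.
By linearity: E[X] = Σ_H E[X_H] = 654729075 · p^{10} = 654729075 · 1/10000000000 = 26189163/400000000.
Numerically: E[X] ≈ 0.0655.

E[X] = 654729075 · (1/10)^{10} = 26189163/400000000 ≈ 0.0655.


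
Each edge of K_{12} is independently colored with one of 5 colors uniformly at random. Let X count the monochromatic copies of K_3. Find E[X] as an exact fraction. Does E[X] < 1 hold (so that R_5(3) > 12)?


E[X] = C(12, 3) · 5^{1 − 3} = 220 · 5^{−2} = 220/25.
As a reduced fraction: E[X] = 44/5 ≈ 8.800.
Is E[X] < 1? NO.
Since E[X] ≥ 1, the first-moment bound is inconclusive at n = 12; it does NOT by itself certify R_5(3) > 12.

E[X] = 44/5 ≈ 8.800; E[X] ≥ 1; first-moment method inconclusive here.


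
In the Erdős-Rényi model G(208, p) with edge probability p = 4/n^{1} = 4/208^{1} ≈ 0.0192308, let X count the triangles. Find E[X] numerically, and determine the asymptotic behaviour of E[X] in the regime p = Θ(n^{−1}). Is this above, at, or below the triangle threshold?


Number of potential triangles: C(208, 3) = 1478256.
Each occurs with probability p³ ≈ (0.0192308)³ ≈ 7.11197087e-06.
By linearity: E[X] = C(208, 3)·p³ ≈ 1478256 · 7.11197087e-06 ≈ 10.513314.
Here α = 1, so p = 4/n is exactly at the triangle threshold p ~ 1/n. Asymptotically E[X] → c³/6 = 4³/6 = 32/3 ≈ 10.666667, a bounded constant. In this regime the triangle count is asymptotically Poisson(c³/6).

E[X] ≈ 10.513314; in regime p = Θ(1/n^{1}) E[X] stays bounded (at the triangle threshold p ~ 1/n).


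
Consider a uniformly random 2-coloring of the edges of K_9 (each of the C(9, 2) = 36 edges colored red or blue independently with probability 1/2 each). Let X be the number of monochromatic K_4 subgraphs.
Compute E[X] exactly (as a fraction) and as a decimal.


Let X = Σ_S X_S over the C(9, 4) = 126 subsets S of size 4, where X_S = 1 if the K_4 on S is monochromatic.
For a fixed S, the K_4 on S has C(4, 2) = 6 edges. P[all 6 edges red] = (1/2)^6, and likewise for blue, so P[monochromatic] = 2·(1/2)^6 = 2^{1 − 6} = 1/32.
By linearity: E[X] = C(9, 4) · 2^{1 − 6} = 126 · 1/32 = 63/16.
Numerically: E[X] ≈ 3.938.

E[X] = C(9,4)·2^(1−C(4,2)) = 63/16 ≈ 3.938.


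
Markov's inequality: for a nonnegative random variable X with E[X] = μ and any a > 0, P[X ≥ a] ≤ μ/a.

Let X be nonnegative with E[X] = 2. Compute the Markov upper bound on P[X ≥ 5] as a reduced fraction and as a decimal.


μ = E[X] = 2, a = 5.
Markov: P[X ≥ 5] ≤ μ/a = (2)/5 = 2/5.
Numerically: ≈ 0.400.
(Since a = 5 > μ = 2.000, the bound 2/5 is < 1 and informative.)

P[X ≥ 5] ≤ 2/5 ≈ 0.400.


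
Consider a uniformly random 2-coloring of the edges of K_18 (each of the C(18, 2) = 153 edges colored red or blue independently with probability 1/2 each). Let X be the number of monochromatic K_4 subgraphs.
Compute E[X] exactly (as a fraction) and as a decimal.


Let X = Σ_S X_S over the C(18, 4) = 3060 subsets S of size 4, where X_S = 1 if the K_4 on S is monochromatic.
For a fixed S, the K_4 on S has C(4, 2) = 6 edges. P[all 6 edges red] = (1/2)^6, and likewise for blue, so P[monochromatic] = 2·(1/2)^6 = 2^{1 − 6} = 1/32.
By linearity of expectation: E[X] = C(18, 4) · 2^{1 − 6} = 3060 · 1/32 = 765/8.
Numerically: E[X] ≈ 95.6250.

E[X] = C(18,4)·2^(1−C(4,2)) = 765/8 ≈ 95.6250.


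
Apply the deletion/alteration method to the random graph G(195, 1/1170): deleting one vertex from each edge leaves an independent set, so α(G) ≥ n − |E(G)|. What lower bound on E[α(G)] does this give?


E[|E(G)|] = C(195, 2)·p = 18915 · (1/1170) = 97/6.
E[α(G)] ≥ n − E[|E(G)|] = 195 − 97/6 = 1073/6.
Numerically: ≈ 178.83333.
(This is only a lower bound; the true E[α(G)] may be larger.)

E[α(G)] ≥ 1073/6 ≈ 178.83333.


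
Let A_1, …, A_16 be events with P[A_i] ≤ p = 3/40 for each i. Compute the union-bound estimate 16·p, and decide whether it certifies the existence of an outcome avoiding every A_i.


Union bound: P[∪_{i=1}^{16} A_i] ≤ Σ_i P[A_i] ≤ 16·p = 16·(3/40) = 6/5.
Numerically: 6/5 ≈ 1.2000000.
Is 6/5 < 1? NO.
Since the bound 6/5 is ≥ 1, the union bound is uninformative here; it does NOT by itself certify existence.

16·p = 6/5 ≈ 1.2000000; existence NOT certified by the union bound.


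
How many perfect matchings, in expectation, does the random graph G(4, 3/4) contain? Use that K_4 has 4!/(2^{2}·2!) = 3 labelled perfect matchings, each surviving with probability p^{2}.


K_4 has 4!/(2^{2}·2!) = 3 labelled perfect matchings.
For each such perfect matching H, let X_H = 1 if all 2 edges of H are present in G. Then P[X_H = 1] = p^{2} = (3/4)^{2} = 9/16.
By linearity of expectation: E[X] = Σ_H E[X_H] = 3 · p^{2} = 3 · 9/16 = 27/16.
Numerically: E[X] ≈ 1.6875.

E[X] = 3 · (3/4)^{2} = 27/16 ≈ 1.6875.


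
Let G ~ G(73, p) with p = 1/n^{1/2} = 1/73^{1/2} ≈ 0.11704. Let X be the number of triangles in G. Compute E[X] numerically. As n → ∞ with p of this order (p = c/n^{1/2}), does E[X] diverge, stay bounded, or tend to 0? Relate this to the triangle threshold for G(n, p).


Number of potential triangles: C(73, 3) = 62196.
Each occurs with probability p³ ≈ (0.11704)³ ≈ 1.6033034e-03.
By linearity: E[X] = C(73, 3)·p³ ≈ 62196 · 1.6033034e-03 ≈ 99.71906.
Since α = 1/2 < 1, p = c/n^{1/2} ≫ 1/n is above the triangle threshold p ~ 1/n. Asymptotically E[X] ~ (c³/6)·n^{3(1−α)} = (1³/6)·n^{1.5} → ∞; triangles are abundant w.h.p.

E[X] ≈ 99.71906; in regime p = Θ(1/n^{1/2}) E[X] diverges (above the triangle threshold p ~ 1/n).


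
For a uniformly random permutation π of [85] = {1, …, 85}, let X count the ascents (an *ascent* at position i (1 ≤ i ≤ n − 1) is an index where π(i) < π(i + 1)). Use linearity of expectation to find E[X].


Write X = Σ X_I over i = 1, …, 84, with X_I the indicator of one ascent.
There are 84 indicators.
For each fixed i, the pair (π(i), π(i+1)) is a uniformly random ordered pair of distinct values from {1, …, 85}; by symmetry P[π(i) < π(i+1)] = 1/2.
By linearity: E[X] = 84 · (1/2) = (85 − 1) · (1/2) = 42 ≈ 42.00000.

E[X] = 42 = 42.00000.


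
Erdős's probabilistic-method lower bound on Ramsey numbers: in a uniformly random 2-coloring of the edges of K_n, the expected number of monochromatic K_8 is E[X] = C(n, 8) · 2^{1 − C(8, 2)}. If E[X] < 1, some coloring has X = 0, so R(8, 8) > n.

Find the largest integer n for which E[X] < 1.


We need C(n, 8) · 2^{1 − 28} < 1, i.e. C(n, 8) < 2^{28 − 1} = 134217728.
Check values of n near the boundary:
  n = 41: C(41, 8) = 95548245; 95548245 < 134217728? YES
  n = 42: C(42, 8) = 118030185; 118030185 < 134217728? YES
  n = 43: C(43, 8) = 145008513; 145008513 < 134217728? NO
  n = 44: C(44, 8) = 177232627; 177232627 < 134217728? NO
  n = 45: C(45, 8) = 215553195; 215553195 < 134217728? NO
The largest n with C(n, 8) < 134217728 is n = 42 (where E[X] = 118030185/134217728 ≈ 0.879). Hence R(8, 8) > 42, i.e. R(8, 8) ≥ 43.

Largest n = 42; hence R(8, 8) > 42.


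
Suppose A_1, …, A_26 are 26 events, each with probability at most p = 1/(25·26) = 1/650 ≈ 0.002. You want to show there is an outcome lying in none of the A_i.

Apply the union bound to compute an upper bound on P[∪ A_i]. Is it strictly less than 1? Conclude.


Union bound: P[∪_{i=1}^{26} A_i] ≤ Σ_i P[A_i] ≤ 26·p = 26·(1/650) = 1/25.
Numerically: 1/25 ≈ 0.040.
Is 1/25 < 1? YES.
Since P[∪ A_i] ≤ 1/25 < 1, the complement has P[∩ A_i^c] ≥ 1 − 1/25 = 24/25 > 0, so some outcome avoids every A_i.

26·p = 1/25 ≈ 0.040; existence CERTIFIED by the union bound.


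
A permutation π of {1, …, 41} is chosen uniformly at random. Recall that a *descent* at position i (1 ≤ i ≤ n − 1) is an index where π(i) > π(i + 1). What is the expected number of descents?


Write X = Σ X_I over i = 1, …, 40, with X_I the indicator of one descent.
There are 40 indicators.
For each fixed i, the pair (π(i), π(i+1)) is a uniformly random ordered pair of distinct values from {1, …, 41}; by symmetry P[π(i) > π(i+1)] = 1/2.
By linearity: E[X] = 40 · (1/2) = (41 − 1) · (1/2) = 20 ≈ 20.00000.

E[X] = 20 = 20.00000.


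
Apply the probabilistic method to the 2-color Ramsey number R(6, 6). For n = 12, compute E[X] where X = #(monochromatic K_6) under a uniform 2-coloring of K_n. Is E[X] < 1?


E[X] = C(12, 6) · 2^{1 − 15} = 924 · 2^{−14} = 924/16384.
As a reduced fraction: E[X] = 231/4096 ≈ 0.0563965.
Is E[X] < 1? YES.
Since E[X] < 1, there exists a 2-coloring of K_{12} with no monochromatic K_6; hence R(6, 6) > 12.

E[X] = 231/4096 ≈ 0.0563965; E[X] < 1, so R(6, 6) > 12.


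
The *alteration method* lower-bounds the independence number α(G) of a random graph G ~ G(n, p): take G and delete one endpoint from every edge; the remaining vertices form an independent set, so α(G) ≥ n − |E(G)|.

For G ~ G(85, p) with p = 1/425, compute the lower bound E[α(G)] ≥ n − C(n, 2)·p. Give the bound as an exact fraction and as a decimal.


E[|E(G)|] = C(85, 2)·p = 3570 · (1/425) = 42/5.
E[α(G)] ≥ n − E[|E(G)|] = 85 − 42/5 = 383/5.
Numerically: ≈ 76.600000.
(This is only a lower bound; the true E[α(G)] may be larger.)

E[α(G)] ≥ 383/5 ≈ 76.600000.
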